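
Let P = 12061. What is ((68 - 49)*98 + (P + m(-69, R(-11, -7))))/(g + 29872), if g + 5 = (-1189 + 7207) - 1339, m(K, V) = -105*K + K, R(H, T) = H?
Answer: 21099/34546 ≈ 0.61075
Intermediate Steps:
m(K, V) = -104*K
g = 4674 (g = -5 + ((-1189 + 7207) - 1339) = -5 + (6018 - 1339) = -5 + 4679 = 4674)
((68 - 49)*98 + (P + m(-69, R(-11, -7))))/(g + 29872) = ((68 - 49)*98 + (12061 - 104*(-69)))/(4674 + 29872) = (19*98 + (12061 + 7176))/34546 = (1862 + 19237)*(1/34546) = 21099*(1/34546) = 21099/34546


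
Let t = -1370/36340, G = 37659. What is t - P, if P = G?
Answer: -136852943/3634 ≈ -37659.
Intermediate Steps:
P = 37659
t = -137/3634 (t = -1370*1/36340 = -137/3634 ≈ -0.037700)
t - P = -137/3634 - 1*37659 = -137/3634 - 37659 = -136852943/3634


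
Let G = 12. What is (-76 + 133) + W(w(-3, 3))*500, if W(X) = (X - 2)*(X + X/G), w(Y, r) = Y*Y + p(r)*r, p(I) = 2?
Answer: 105682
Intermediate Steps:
w(Y, r) = Y² + 2*r (w(Y, r) = Y*Y + 2*r = Y² + 2*r)
W(X) = 13*X*(-2 + X)/12 (W(X) = (X - 2)*(X + X/12) = (-2 + X)*(X + X*(1/12)) = (-2 + X)*(X + X/12) = (-2 + X)*(13*X/12) = 13*X*(-2 + X)/12)
(-76 + 133) + W(w(-3, 3))*500 = (-76 + 133) + (13*((-3)² + 2*3)*(-2 + ((-3)² + 2*3))/12)*500 = 57 + (13*(9 + 6)*(-2 + (9 + 6))/12)*500 = 57 + ((13/12)*15*(-2 + 15))*500 = 57 + ((13/12)*15*13)*500 = 57 + (845/4)*500 = 57 + 105625 = 105682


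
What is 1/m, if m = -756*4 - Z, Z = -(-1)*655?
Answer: -1/3679 ≈ -0.00027181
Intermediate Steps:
Z = 655 (Z = -1*(-655) = 655)
m = -3679 (m = -756*4 - 1*655 = -3024 - 655 = -3679)
1/m = 1/(-3679) = -1/3679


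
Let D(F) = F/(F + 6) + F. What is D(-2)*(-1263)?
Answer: 6315/2 ≈ 3157.5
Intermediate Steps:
D(F) = F + F/(6 + F) (D(F) = F/(6 + F) + F = F + F/(6 + F))
D(-2)*(-1263) = -2*(7 - 2)/(6 - 2)*(-1263) = -2*5/4*(-1263) = -2*¼*5*(-1263) = -5/2*(-1263) = 6315/2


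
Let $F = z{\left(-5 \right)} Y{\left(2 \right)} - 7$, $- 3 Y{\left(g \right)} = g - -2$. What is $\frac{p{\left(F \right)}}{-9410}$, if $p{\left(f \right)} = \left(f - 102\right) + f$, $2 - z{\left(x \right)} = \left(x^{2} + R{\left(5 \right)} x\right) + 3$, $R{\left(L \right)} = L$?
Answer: $\frac{34}{2823} \approx 0.012044$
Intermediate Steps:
$Y{\left(g \right)} = - \frac{2}{3} - \frac{g}{3}$ ($Y{\left(g \right)} = - \frac{g - -2}{3} = - \frac{g + 2}{3} = - \frac{2 + g}{3} = - \frac{2}{3} - \frac{g}{3}$)
$z{\left(x \right)} = -1 - x^{2} - 5 x$ ($z{\left(x \right)} = 2 - \left(\left(x^{2} + 5 x\right) + 3\right) = 2 - \left(3 + x^{2} + 5 x\right) = -1 - x^{2} - 5 x$)
$F = - \frac{17}{3}$ ($F = \left(-1 - \left(-5\right)^{2} - -25\right) \left(- \frac{2}{3} - \frac{2}{3}\right) - 7 = \left(-1 - 25 + 25\right) \left(- \frac{2}{3} - \frac{2}{3}\right) - 7 = \left(-1 - 25 + 25\right) \left(- \frac{4}{3}\right) - 7 = \left(-1\right) \left(- \frac{4}{3}\right) - 7 = \frac{4}{3} - 7 = - \frac{17}{3} \approx -5.6667$)
$p{\left(f \right)} = -102 + 2 f$ ($p{\left(f \right)} = \left(-102 + f\right) + f = -102 + 2 f$)
$\frac{p{\left(F \right)}}{-9410} = \frac{-102 + 2 \left(- \frac{17}{3}\right)}{-9410} = \left(-102 - \frac{34}{3}\right) \left(- \frac{1}{9410}\right) = \left(- \frac{340}{3}\right) \left(- \frac{1}{9410}\right) = \frac{34}{2823}$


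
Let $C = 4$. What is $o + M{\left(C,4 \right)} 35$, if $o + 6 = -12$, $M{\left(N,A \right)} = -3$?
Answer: $-123$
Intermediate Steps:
$o = -18$ ($o = -6 - 12 = -18$)
$o + M{\left(C,4 \right)} 35 = -18 - 105 = -123$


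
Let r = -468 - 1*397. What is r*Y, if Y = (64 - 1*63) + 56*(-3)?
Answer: 144455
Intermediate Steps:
r = -865 (r = -468 - 397 = -865)
Y = -167 (Y = (64 - 63) - 168 = 1 - 168 = -167)
r*Y = -865*(-167) = 144455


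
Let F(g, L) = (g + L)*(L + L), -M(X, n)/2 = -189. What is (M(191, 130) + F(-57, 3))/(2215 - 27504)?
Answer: -54/25289 ≈ -0.0021353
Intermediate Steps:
M(X, n) = 378 (M(X, n) = -2*(-189) = 378)
F(g, L) = 2*L*(L + g) (F(g, L) = (L + g)*(2*L) = 2*L*(L + g))
(M(191, 130) + F(-57, 3))/(2215 - 27504) = (378 + 2*3*(3 - 57))/(2215 - 27504) = (378 + 2*3*(-54))/(-25289) = (378 - 324)*(-1/25289) = 54*(-1/25289) = -54/25289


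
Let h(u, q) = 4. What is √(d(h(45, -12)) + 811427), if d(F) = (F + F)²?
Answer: √811491 ≈ 900.83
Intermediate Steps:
d(F) = 4*F² (d(F) = (2*F)² = 4*F²)
√(d(h(45, -12)) + 811427) = √(4*4² + 811427) = √(4*16 + 811427) = √(64 + 811427) = √811491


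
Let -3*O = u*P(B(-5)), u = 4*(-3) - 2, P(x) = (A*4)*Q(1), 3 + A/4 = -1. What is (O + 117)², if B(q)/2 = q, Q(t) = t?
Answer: 297025/9 ≈ 33003.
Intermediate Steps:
A = -16 (A = -12 + 4*(-1) = -12 - 4 = -16)
B(q) = 2*q
P(x) = -64 (P(x) = -16*4*1 = -64*1 = -64)
u = -14 (u = -12 - 2 = -14)
O = -896/3 (O = -(-14)*(-64)/3 = -⅓*896 = -896/3 ≈ -298.67)
(O + 117)² = (-896/3 + 117)² = (-545/3)² = 297025/9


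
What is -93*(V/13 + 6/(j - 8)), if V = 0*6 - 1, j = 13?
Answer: -6789/65 ≈ -104.45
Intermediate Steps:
V = -1 (V = 0 - 1 = -1)
-93*(V/13 + 6/(j - 8)) = -93*(-1/13 + 6/(13 - 8)) = -93*(-1*1/13 + 6/5) = -93*(-1/13 + 6*(1/5)) = -93*(-1/13 + 6/5) = -93*73/65 = -6789/65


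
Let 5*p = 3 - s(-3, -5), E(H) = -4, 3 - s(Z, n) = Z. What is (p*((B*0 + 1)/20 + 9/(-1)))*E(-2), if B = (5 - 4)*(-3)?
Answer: -537/25 ≈ -21.480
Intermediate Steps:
s(Z, n) = 3 - Z
B = -3 (B = 1*(-3) = -3)
p = -3/5 (p = (3 - (3 - 1*(-3)))/5 = (3 - (3 + 3))/5 = (3 - 1*6)/5 = (3 - 6)/5 = (1/5)*(-3) = -3/5 ≈ -0.60000)
(p*((B*0 + 1)/20 + 9/(-1)))*E(-2) = -3*((-3*0 + 1)/20 + 9/(-1))/5*(-4) = -3*((0 + 1)*(1/20) + 9*(-1))/5*(-4) = -3*(1*(1/20) - 9)/5*(-4) = -3*(1/20 - 9)/5*(-4) = -3/5*(-179/20)*(-4) = (537/100)*(-4) = -537/25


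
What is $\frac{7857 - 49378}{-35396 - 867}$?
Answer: $\frac{41521}{36263} \approx 1.145$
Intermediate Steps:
$\frac{7857 - 49378}{-35396 - 867} = - \frac{41521}{-36263} = \left(-41521\right) \left(- \frac{1}{36263}\right) = \frac{41521}{36263}$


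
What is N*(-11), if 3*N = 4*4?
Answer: -176/3 ≈ -58.667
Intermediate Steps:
N = 16/3 (N = (4*4)/3 = (⅓)*16 = 16/3 ≈ 5.3333)
N*(-11) = (16/3)*(-11) = -176/3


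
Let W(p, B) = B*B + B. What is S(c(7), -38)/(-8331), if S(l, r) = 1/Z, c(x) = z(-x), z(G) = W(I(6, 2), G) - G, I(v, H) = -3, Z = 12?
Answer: -1/99972 ≈ -1.0003e-5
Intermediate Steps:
W(p, B) = B + B² (W(p, B) = B² + B = B + B²)
z(G) = -G + G*(1 + G) (z(G) = G*(1 + G) - G = -G + G*(1 + G))
c(x) = x² (c(x) = (-x)² = x²)
S(l, r) = 1/12
S(c(7), -38)/(-8331) = (1/12)/(-8331) = (1/12)*(-1/8331) = -1/99972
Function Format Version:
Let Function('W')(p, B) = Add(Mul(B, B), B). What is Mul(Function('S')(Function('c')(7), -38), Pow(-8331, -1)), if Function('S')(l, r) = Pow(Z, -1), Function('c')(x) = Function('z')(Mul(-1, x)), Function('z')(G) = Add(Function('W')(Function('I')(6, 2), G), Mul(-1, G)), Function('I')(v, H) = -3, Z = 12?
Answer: Rational(-1, 99972) ≈ -1.0003e-5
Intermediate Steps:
Function('W')(p, B) = Add(B, Pow(B, 2)) (Function('W')(p, B) = Add(Pow(B, 2), B) = Add(B, Pow(B, 2)))
Function('z')(G) = Add(Mul(-1, G), Mul(G, Add(1, G))) (Function('z')(G) = Add(Mul(G, Add(1, G)), Mul(-1, G)) = Add(Mul(-1, G), Mul(G, Add(1, G))))
Function('c')(x) = Pow(x, 2) (Function('c')(x) = Pow(Mul(-1, x), 2) = Pow(x, 2))
Function('S')(l, r) = Rational(1, 12) (Function('S')(l, r) = Pow(12, -1) = Rational(1, 12))
Mul(Function('S')(Function('c')(7), -38), Pow(-8331, -1)) = Mul(Rational(1, 12), Pow(-8331, -1)) = Mul(Rational(1, 12), Rational(-1, 8331)) = Rational(-1, 99972)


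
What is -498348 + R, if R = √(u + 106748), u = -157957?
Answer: -498348 + I*√51209 ≈ -4.9835e+5 + 226.29*I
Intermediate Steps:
R = I*√51209 (R = √(-157957 + 106748) = √(-51209) = I*√51209 ≈ 226.29*I)
-498348 + R = -498348 + I*√51209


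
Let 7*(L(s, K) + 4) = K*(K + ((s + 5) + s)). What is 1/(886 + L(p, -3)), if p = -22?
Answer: 1/900 ≈ 0.0011111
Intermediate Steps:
L(s, K) = -4 + K*(5 + K + 2*s)/7 (L(s, K) = -4 + (K*(K + ((s + 5) + s)))/7 = -4 + (K*(K + ((5 + s) + s)))/7 = -4 + (K*(K + (5 + 2*s)))/7 = -4 + (K*(5 + K + 2*s))/7 = -4 + K*(5 + K + 2*s)/7)
1/(886 + L(p, -3)) = 1/(886 + (-4 + (1/7)*(-3)**2 + (5/7)*(-3) + (2/7)*(-3)*(-22))) = 1/(886 + (-4 + (1/7)*9 - 15/7 + 132/7)) = 1/(886 + (-4 + 9/7 - 15/7 + 132/7)) = 1/(886 + 14) = 1/900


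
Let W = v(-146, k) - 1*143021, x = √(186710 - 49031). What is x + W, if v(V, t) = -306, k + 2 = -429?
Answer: -143327 + √137679 ≈ -1.4296e+5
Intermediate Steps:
k = -431 (k = -2 - 429 = -431)
x = √137679 ≈ 371.05
W = -143327 (W = -306 - 1*143021 = -306 - 143021 = -143327)
x + W = √137679 - 143327 = -143327 + √137679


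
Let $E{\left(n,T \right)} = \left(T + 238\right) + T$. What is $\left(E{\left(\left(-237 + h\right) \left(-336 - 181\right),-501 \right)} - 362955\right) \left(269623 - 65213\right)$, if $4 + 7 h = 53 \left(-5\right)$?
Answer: $-74347800790$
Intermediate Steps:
$h = - \frac{269}{7}$ ($h = - \frac{4}{7} + \frac{53 \left(-5\right)}{7} = - \frac{4}{7} + \frac{1}{7} \left(-265\right) = - \frac{4}{7} - \frac{265}{7} = - \frac{269}{7} \approx -38.429$)
$E{\left(n,T \right)} = 238 + 2 T$ ($E{\left(n,T \right)} = \left(238 + T\right) + T = 238 + 2 T$)
$\left(E{\left(\left(-237 + h\right) \left(-336 - 181\right),-501 \right)} - 362955\right) \left(269623 - 65213\right) = \left(\left(238 + 2 \left(-501\right)\right) - 362955\right) \left(269623 - 65213\right) = \left(\left(238 - 1002\right) - 362955\right) 204410 = \left(-764 - 362955\right) 204410 = \left(-363719\right) 204410 = -74347800790$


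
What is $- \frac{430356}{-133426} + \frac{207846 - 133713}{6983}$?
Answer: $\frac{6448222803}{465856879} \approx 13.842$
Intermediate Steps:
$- \frac{430356}{-133426} + \frac{207846 - 133713}{6983} = \left(-430356\right) \left(- \frac{1}{133426}\right) + \left(207846 - 133713\right) \frac{1}{6983} = \frac{215178}{66713} + 74133 \cdot \frac{1}{6983} = \frac{215178}{66713} + \frac{74133}{6983} = \frac{6448222803}{465856879}$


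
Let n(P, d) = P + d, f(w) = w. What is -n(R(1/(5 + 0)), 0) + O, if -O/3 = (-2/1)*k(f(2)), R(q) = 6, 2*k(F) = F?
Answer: 0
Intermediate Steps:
k(F) = F/2
O = 6 (O = -3*(-2/1)*(1/2)*2 = -3*(-2*1) = -(-6) = -3*(-2) = 6)
-n(R(1/(5 + 0)), 0) + O = -(6 + 0) + 6 = -1*6 + 6 = -6 + 6 = 0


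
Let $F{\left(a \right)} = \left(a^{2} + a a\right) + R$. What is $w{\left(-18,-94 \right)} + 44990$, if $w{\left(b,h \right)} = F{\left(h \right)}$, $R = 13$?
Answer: $62675$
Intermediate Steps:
$F{\left(a \right)} = 13 + 2 a^{2}$ ($F{\left(a \right)} = \left(a^{2} + a a\right) + 13 = \left(a^{2} + a^{2}\right) + 13 = 2 a^{2} + 13 = 13 + 2 a^{2}$)
$w{\left(b,h \right)} = 13 + 2 h^{2}$
$w{\left(-18,-94 \right)} + 44990 = \left(13 + 2 \left(-94\right)^{2}\right) + 44990 = \left(13 + 2 \cdot 8836\right) + 44990 = \left(13 + 17672\right) + 44990 = 17685 + 44990 = 62675$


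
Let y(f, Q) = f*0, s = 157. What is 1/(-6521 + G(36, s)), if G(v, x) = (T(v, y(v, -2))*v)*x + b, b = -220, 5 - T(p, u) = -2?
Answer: 1/32823 ≈ 3.0466e-5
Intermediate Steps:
y(f, Q) = 0
T(p, u) = 7 (T(p, u) = 5 - 1*(-2) = 5 + 2 = 7)
G(v, x) = -220 + 7*v*x (G(v, x) = (7*v)*x - 220 = 7*v*x - 220 = -220 + 7*v*x)
1/(-6521 + G(36, s)) = 1/(-6521 + (-220 + 7*36*157)) = 1/(-6521 + (-220 + 39564)) = 1/(-6521 + 39344) = 1/32823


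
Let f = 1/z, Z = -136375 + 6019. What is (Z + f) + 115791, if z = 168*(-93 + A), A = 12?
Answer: -198200521/13608 ≈ -14565.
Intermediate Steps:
Z = -130356
z = -13608 (z = 168*(-93 + 12) = 168*(-81) = -13608)
f = -1/13608 (f = 1/(-13608) = -1/13608 ≈ -7.3486e-5)
(Z + f) + 115791 = (-130356 - 1/13608) + 115791 = -1773884449/13608 + 115791 = -198200521/13608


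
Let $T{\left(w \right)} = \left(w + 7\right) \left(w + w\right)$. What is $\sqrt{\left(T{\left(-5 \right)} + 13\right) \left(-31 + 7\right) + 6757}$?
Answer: $5 \sqrt{277} \approx 83.217$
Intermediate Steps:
$T{\left(w \right)} = 2 w \left(7 + w\right)$ ($T{\left(w \right)} = \left(7 + w\right) 2 w = 2 w \left(7 + w\right)$)
$\sqrt{\left(T{\left(-5 \right)} + 13\right) \left(-31 + 7\right) + 6757} = \sqrt{\left(2 \left(-5\right) \left(7 - 5\right) + 13\right) \left(-31 + 7\right) + 6757} = \sqrt{\left(2 \left(-5\right) 2 + 13\right) \left(-24\right) + 6757} = \sqrt{\left(-20 + 13\right) \left(-24\right) + 6757} = \sqrt{\left(-7\right) \left(-24\right) + 6757} = \sqrt{168 + 6757} = \sqrt{6925} = 5 \sqrt{277}$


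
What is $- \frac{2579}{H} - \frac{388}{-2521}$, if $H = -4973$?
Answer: $\frac{8431183}{12536933} \approx 0.67251$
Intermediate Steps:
$- \frac{2579}{H} - \frac{388}{-2521} = - \frac{2579}{-4973} - \frac{388}{-2521} = \left(-2579\right) \left(- \frac{1}{4973}\right) - - \frac{388}{2521} = \frac{2579}{4973} + \frac{388}{2521} = \frac{8431183}{12536933}$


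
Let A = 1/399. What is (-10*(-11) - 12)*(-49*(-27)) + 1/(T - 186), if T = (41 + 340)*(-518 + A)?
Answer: 3406428714017/26273225 ≈ 1.2965e+5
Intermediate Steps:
A = 1/399 ≈ 0.0025063
T = -26248487/133 (T = (41 + 340)*(-518 + 1/399) = 381*(-206681/399) = -26248487/133 ≈ -1.9736e+5)
(-10*(-11) - 12)*(-49*(-27)) + 1/(T - 186) = (-10*(-11) - 12)*(-49*(-27)) + 1/(-26248487/133 - 186) = (110 - 12)*1323 + 1/(-26273225/133) = 98*1323 - 133/26273225 = 129654 - 133/26273225 = 3406428714017/26273225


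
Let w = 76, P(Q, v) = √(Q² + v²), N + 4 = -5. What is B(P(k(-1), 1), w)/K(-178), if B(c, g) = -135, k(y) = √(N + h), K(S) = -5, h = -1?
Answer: 27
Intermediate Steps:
N = -9 (N = -4 - 5 = -9)
k(y) = I*√10 (k(y) = √(-9 - 1) = √(-10) = I*√10)
B(P(k(-1), 1), w)/K(-178) = -135/(-5) = -135*(-⅕) = 27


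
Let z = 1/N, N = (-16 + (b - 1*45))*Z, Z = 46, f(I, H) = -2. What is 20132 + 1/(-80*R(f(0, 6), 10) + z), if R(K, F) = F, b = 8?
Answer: 39265470494/1950401 ≈ 20132.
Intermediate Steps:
N = -2438 (N = (-16 + (8 - 1*45))*46 = (-16 + (8 - 45))*46 = (-16 - 37)*46 = -53*46 = -2438)
z = -1/2438 (z = 1/(-2438) = -1/2438 ≈ -0.00041017)
20132 + 1/(-80*R(f(0, 6), 10) + z) = 20132 + 1/(-80*10 - 1/2438) = 20132 + 1/(-800 - 1/2438) = 20132 + 1/(-1950401/2438) = 20132 - 2438/1950401 = 39265470494/1950401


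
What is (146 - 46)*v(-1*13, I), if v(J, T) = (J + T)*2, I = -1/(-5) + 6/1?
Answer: -1360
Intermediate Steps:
I = 31/5 (I = -1*(-⅕) + 6*1 = ⅕ + 6 = 31/5 ≈ 6.2000)
v(J, T) = 2*J + 2*T
(146 - 46)*v(-1*13, I) = (146 - 46)*(2*(-1*13) + 2*(31/5)) = 100*(2*(-13) + 62/5) = 100*(-26 + 62/5) = 100*(-68/5) = -1360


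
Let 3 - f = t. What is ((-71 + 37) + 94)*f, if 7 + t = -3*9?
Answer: 2220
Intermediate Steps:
t = -34 (t = -7 - 3*9 = -7 - 27 = -34)
f = 37 (f = 3 - 1*(-34) = 3 + 34 = 37)
((-71 + 37) + 94)*f = ((-71 + 37) + 94)*37 = (-34 + 94)*37 = 60*37 = 2220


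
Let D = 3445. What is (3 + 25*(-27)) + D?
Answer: 2773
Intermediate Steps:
(3 + 25*(-27)) + D = (3 + 25*(-27)) + 3445 = (3 - 675) + 3445 = -672 + 3445 = 2773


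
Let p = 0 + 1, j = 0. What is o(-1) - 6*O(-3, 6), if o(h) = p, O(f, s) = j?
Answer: 1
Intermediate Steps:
O(f, s) = 0
p = 1
o(h) = 1
o(-1) - 6*O(-3, 6) = 1 - 6*0 = 1 + 0 = 1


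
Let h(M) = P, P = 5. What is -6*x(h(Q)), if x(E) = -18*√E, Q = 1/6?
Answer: 108*√5 ≈ 241.50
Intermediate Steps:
Q = ⅙ ≈ 0.16667
h(M) = 5
-6*x(h(Q)) = -(-108)*√5 = 108*√5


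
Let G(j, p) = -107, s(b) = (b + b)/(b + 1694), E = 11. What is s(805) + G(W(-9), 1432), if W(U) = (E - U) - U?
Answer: -37969/357 ≈ -106.36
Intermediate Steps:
s(b) = 2*b/(1694 + b) (s(b) = (2*b)/(1694 + b) = 2*b/(1694 + b))
W(U) = 11 - 2*U (W(U) = (11 - U) - U = 11 - 2*U)
s(805) + G(W(-9), 1432) = 2*805/(1694 + 805) - 107 = 2*805/2499 - 107 = 2*805*(1/2499) - 107 = 230/357 - 107 = -37969/357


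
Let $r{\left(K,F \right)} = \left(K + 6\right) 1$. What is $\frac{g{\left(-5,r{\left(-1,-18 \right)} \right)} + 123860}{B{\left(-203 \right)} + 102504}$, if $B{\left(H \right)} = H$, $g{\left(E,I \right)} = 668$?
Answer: $\frac{124528}{102301} \approx 1.2173$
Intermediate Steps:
$r{\left(K,F \right)} = 6 + K$ ($r{\left(K,F \right)} = \left(6 + K\right) 1 = 6 + K$)
$\frac{g{\left(-5,r{\left(-1,-18 \right)} \right)} + 123860}{B{\left(-203 \right)} + 102504} = \frac{668 + 123860}{-203 + 102504} = \frac{124528}{102301}$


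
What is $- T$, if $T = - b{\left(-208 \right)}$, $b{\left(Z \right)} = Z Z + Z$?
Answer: $43056$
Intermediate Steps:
$b{\left(Z \right)} = Z + Z^{2}$ ($b{\left(Z \right)} = Z^{2} + Z = Z + Z^{2}$)
$T = -43056$ ($T = - \left(-208\right) \left(1 - 208\right) = - \left(-208\right) \left(-207\right) = \left(-1\right) 43056 = -43056$)
$- T = \left(-1\right) \left(-43056\right) = 43056$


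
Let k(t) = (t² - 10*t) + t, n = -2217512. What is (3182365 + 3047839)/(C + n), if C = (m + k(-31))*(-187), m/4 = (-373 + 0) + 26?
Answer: -1557551/547459 ≈ -2.8451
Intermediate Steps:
m = -1388 (m = 4*((-373 + 0) + 26) = 4*(-373 + 26) = 4*(-347) = -1388)
k(t) = t² - 9*t
C = 27676 (C = (-1388 - 31*(-9 - 31))*(-187) = (-1388 - 31*(-40))*(-187) = (-1388 + 1240)*(-187) = -148*(-187) = 27676)
(3182365 + 3047839)/(C + n) = (3182365 + 3047839)/(27676 - 2217512) = 6230204/(-2189836) = 6230204*(-1/2189836) = -1557551/547459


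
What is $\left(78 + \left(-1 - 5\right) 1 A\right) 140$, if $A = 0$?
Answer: $10920$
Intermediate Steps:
$\left(78 + \left(-1 - 5\right) 1 A\right) 140 = \left(78 + \left(-1 - 5\right) 1 \cdot 0\right) 140 = \left(78 - 0\right) 140 = \left(78 + 0\right) 140 = 78 \cdot 140 = 10920$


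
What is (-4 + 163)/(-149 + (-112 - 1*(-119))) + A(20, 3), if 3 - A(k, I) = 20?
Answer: -2573/142 ≈ -18.120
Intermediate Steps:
A(k, I) = -17 (A(k, I) = 3 - 1*20 = 3 - 20 = -17)
(-4 + 163)/(-149 + (-112 - 1*(-119))) + A(20, 3) = (-4 + 163)/(-149 + (-112 - 1*(-119))) - 17 = 159/(-149 + (-112 + 119)) - 17 = 159/(-149 + 7) - 17 = 159/(-142) - 17 = 159*(-1/142) - 17 = -159/142 - 17 = -2573/142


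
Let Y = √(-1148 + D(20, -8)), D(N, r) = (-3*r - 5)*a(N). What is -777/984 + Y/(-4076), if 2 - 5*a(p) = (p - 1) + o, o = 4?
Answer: -259/328 - I*√30695/20380 ≈ -0.78963 - 0.0085967*I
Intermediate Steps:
a(p) = -⅕ - p/5 (a(p) = ⅖ - ((p - 1) + 4)/5 = ⅖ - ((-1 + p) + 4)/5 = ⅖ - (3 + p)/5 = ⅖ + (-⅗ - p/5) = -⅕ - p/5)
D(N, r) = (-5 - 3*r)*(-⅕ - N/5) (D(N, r) = (-3*r - 5)*(-⅕ - N/5) = (-5 - 3*r)*(-⅕ - N/5))
Y = I*√30695/5 (Y = √(-1148 + (1 + 20)*(5 + 3*(-8))/5) = √(-1148 + (⅕)*21*(5 - 24)) = √(-1148 + (⅕)*21*(-19)) = √(-1148 - 399/5) = √(-6139/5) = I*√30695/5 ≈ 35.04*I)
-777/984 + Y/(-4076) = -777/984 + (I*√30695/5)/(-4076) = -777*1/984 + (I*√30695/5)*(-1/4076) = -259/328 - I*√30695/20380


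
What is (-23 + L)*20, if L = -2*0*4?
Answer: -460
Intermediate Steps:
L = 0 (L = 0*4 = 0)
(-23 + L)*20 = (-23 + 0)*20 = -23*20 = -460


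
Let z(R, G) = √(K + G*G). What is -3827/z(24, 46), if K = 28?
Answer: -3827*√134/536 ≈ -82.651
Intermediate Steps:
z(R, G) = √(28 + G²) (z(R, G) = √(28 + G*G) = √(28 + G²))
-3827/z(24, 46) = -3827/√(28 + 46²) = -3827/√(28 + 2116) = -3827*√134/536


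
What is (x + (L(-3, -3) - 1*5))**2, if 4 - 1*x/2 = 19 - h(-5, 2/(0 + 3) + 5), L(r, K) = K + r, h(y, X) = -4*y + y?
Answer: 121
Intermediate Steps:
h(y, X) = -3*y
x = 0 (x = 8 - 2*(19 - (-3)*(-5)) = 8 - 2*(19 - 1*15) = 8 - 2*(19 - 15) = 8 - 2*4 = 8 - 8 = 0)
(x + (L(-3, -3) - 1*5))**2 = (0 + ((-3 - 3) - 1*5))**2 = (0 + (-6 - 5))**2 = (0 - 11)**2 = (-11)**2 = 121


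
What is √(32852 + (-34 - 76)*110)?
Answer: 4*√1297 ≈ 144.06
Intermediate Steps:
√(32852 + (-34 - 76)*110) = √(32852 - 110*110) = √(32852 - 12100) = √20752 = 4*√1297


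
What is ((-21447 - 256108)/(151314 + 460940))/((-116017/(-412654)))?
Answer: -5206099135/3228721469 ≈ -1.6124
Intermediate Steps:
((-21447 - 256108)/(151314 + 460940))/((-116017/(-412654))) = (-277555/612254)/((-116017*(-1/412654))) = (-277555*1/612254)/(10547/37514) = -277555/612254*37514/10547 = -5206099135/3228721469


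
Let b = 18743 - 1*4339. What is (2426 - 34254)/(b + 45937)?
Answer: -31828/60341 ≈ -0.52747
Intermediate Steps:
b = 14404 (b = 18743 - 4339 = 14404)
(2426 - 34254)/(b + 45937) = (2426 - 34254)/(14404 + 45937) = -31828/60341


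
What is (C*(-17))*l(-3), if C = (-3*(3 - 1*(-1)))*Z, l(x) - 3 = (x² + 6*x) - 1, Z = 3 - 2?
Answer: -1428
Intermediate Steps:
Z = 1
l(x) = 2 + x² + 6*x (l(x) = 3 + ((x² + 6*x) - 1) = 3 + (-1 + x² + 6*x) = 2 + x² + 6*x)
C = -12 (C = -3*(3 - 1*(-1))*1 = -3*(3 + 1)*1 = -3*4*1 = -12*1 = -12)
(C*(-17))*l(-3) = (-12*(-17))*(2 + (-3)² + 6*(-3)) = 204*(2 + 9 - 18) = 204*(-7) = -1428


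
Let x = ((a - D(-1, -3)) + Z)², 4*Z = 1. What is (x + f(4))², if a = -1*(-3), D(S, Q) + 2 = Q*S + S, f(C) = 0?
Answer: 28561/256 ≈ 111.57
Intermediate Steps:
Z = ¼ (Z = (¼)*1 = ¼ ≈ 0.25000)
D(S, Q) = -2 + S + Q*S (D(S, Q) = -2 + (Q*S + S) = -2 + (S + Q*S) = -2 + S + Q*S)
a = 3
x = 169/16 (x = ((3 - (-2 - 1 - 3*(-1))) + ¼)² = ((3 - (-2 - 1 + 3)) + ¼)² = ((3 - 1*0) + ¼)² = ((3 + 0) + ¼)² = (3 + ¼)² = (13/4)² = 169/16 ≈ 10.563)
(x + f(4))² = (169/16 + 0)² = (169/16)² = 28561/256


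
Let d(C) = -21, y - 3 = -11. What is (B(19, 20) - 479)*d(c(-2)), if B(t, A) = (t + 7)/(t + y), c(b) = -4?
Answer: 110103/11 ≈ 10009.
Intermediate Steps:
y = -8 (y = 3 - 11 = -8)
B(t, A) = (7 + t)/(-8 + t) (B(t, A) = (t + 7)/(t - 8) = (7 + t)/(-8 + t))
(B(19, 20) - 479)*d(c(-2)) = ((7 + 19)/(-8 + 19) - 479)*(-21) = (26/11 - 479)*(-21) = -5243/11*(-21) = 110103/11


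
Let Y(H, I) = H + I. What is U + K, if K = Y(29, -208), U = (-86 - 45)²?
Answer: 16982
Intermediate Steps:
U = 17161 (U = (-131)² = 17161)
K = -179 (K = 29 - 208 = -179)
U + K = 17161 - 179 = 16982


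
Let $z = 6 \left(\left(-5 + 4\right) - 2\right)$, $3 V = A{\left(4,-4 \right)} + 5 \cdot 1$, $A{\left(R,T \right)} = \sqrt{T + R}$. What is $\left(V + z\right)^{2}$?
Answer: $\frac{2401}{9} \approx 266.78$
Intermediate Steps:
$A{\left(R,T \right)} = \sqrt{R + T}$
$V = \frac{5}{3}$ ($V = \frac{\sqrt{4 - 4} + 5 \cdot 1}{3} = \frac{\sqrt{0} + 5}{3} = \frac{0 + 5}{3} = \frac{1}{3} \cdot 5 = \frac{5}{3} \approx 1.6667$)
$z = -18$ ($z = 6 \left(-1 - 2\right) = 6 \left(-3\right) = -18$)
$\left(V + z\right)^{2} = \left(\frac{5}{3} - 18\right)^{2} = \left(- \frac{49}{3}\right)^{2} = \frac{2401}{9}$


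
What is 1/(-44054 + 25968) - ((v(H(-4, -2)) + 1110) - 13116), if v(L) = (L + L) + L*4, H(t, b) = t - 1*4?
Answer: 218008643/18086 ≈ 12054.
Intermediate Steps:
H(t, b) = -4 + t (H(t, b) = t - 4 = -4 + t)
v(L) = 6*L (v(L) = 2*L + 4*L = 6*L)
1/(-44054 + 25968) - ((v(H(-4, -2)) + 1110) - 13116) = 1/(-44054 + 25968) - ((6*(-4 - 4) + 1110) - 13116) = 1/(-18086) - ((6*(-8) + 1110) - 13116) = -1/18086 - ((-48 + 1110) - 13116) = -1/18086 - (1062 - 13116) = -1/18086 - 1*(-12054) = -1/18086 + 12054 = 218008643/18086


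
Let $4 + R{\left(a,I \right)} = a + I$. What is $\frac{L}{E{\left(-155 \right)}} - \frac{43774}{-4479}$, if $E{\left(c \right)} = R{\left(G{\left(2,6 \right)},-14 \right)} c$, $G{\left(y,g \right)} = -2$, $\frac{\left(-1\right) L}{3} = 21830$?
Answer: $- \frac{15763031}{1388490} \approx -11.353$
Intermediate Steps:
$L = -65490$ ($L = \left(-3\right) 21830 = -65490$)
$R{\left(a,I \right)} = -4 + I + a$ ($R{\left(a,I \right)} = -4 + \left(a + I\right) = -4 + \left(I + a\right) = -4 + I + a$)
$E{\left(c \right)} = - 20 c$ ($E{\left(c \right)} = \left(-4 - 14 - 2\right) c = - 20 c$)
$\frac{L}{E{\left(-155 \right)}} - \frac{43774}{-4479} = - \frac{65490}{\left(-20\right) \left(-155\right)} - \frac{43774}{-4479} = - \frac{65490}{3100} - - \frac{43774}{4479} = \left(-65490\right) \frac{1}{3100} + \frac{43774}{4479} = - \frac{6549}{310} + \frac{43774}{4479} = - \frac{15763031}{1388490}$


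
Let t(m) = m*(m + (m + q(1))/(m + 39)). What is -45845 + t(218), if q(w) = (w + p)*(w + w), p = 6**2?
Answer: 495159/257 ≈ 1926.7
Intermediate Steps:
p = 36
q(w) = 2*w*(36 + w) (q(w) = (w + 36)*(w + w) = (36 + w)*(2*w) = 2*w*(36 + w))
t(m) = m*(m + (74 + m)/(39 + m)) (t(m) = m*(m + (m + 2*1*(36 + 1))/(m + 39)) = m*(m + (m + 2*1*37)/(39 + m)) = m*(m + (m + 74)/(39 + m)) = m*(m + (74 + m)/(39 + m)))
-45845 + t(218) = -45845 + 218*(74 + 218**2 + 40*218)/(39 + 218) = -45845 + 218*(74 + 47524 + 8720)/257 = -45845 + 218*(1/257)*56318 = -45845 + 12277324/257 = 495159/257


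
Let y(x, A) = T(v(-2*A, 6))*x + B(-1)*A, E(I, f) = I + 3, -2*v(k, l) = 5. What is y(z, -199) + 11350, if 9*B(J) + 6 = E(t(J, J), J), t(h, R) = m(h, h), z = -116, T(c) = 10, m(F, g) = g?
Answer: 92506/9 ≈ 10278.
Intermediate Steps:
v(k, l) = -5/2 (v(k, l) = -½*5 = -5/2)
t(h, R) = h
E(I, f) = 3 + I
B(J) = -⅓ + J/9 (B(J) = -⅔ + (3 + J)/9 = -⅔ + (⅓ + J/9) = -⅓ + J/9)
y(x, A) = 10*x - 4*A/9 (y(x, A) = 10*x + (-⅓ + (⅑)*(-1))*A = 10*x + (-⅓ - ⅑)*A = 10*x - 4*A/9)
y(z, -199) + 11350 = (10*(-116) - 4/9*(-199)) + 11350 = (-1160 + 796/9) + 11350 = -9644/9 + 11350 = 92506/9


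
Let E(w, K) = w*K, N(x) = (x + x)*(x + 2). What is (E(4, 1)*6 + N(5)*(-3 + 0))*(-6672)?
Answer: 1240992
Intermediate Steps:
N(x) = 2*x*(2 + x) (N(x) = (2*x)*(2 + x) = 2*x*(2 + x))
E(w, K) = K*w
(E(4, 1)*6 + N(5)*(-3 + 0))*(-6672) = ((1*4)*6 + (2*5*(2 + 5))*(-3 + 0))*(-6672) = (4*6 + (2*5*7)*(-3))*(-6672) = (24 + 70*(-3))*(-6672) = (24 - 210)*(-6672) = -186*(-6672) = 1240992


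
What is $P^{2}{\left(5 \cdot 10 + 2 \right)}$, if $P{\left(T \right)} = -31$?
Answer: $961$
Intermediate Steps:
$P^{2}{\left(5 \cdot 10 + 2 \right)} = \left(-31\right)^{2} = 961$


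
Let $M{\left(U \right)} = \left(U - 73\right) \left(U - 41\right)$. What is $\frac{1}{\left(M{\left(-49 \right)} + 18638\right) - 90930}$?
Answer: $- \frac{1}{61312} \approx -1.631 \cdot 10^{-5}$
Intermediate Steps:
$M{\left(U \right)} = \left(-73 + U\right) \left(-41 + U\right)$
$\frac{1}{\left(M{\left(-49 \right)} + 18638\right) - 90930} = \frac{1}{\left(\left(2993 + \left(-49\right)^{2} - -5586\right) + 18638\right) - 90930} = \frac{1}{\left(\left(2993 + 2401 + 5586\right) + 18638\right) - 90930} = \frac{1}{\left(10980 + 18638\right) - 90930} = \frac{1}{29618 - 90930} = \frac{1}{-61312} = - \frac{1}{61312}$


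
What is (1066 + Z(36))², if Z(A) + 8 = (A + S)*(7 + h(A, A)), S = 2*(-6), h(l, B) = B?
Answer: 4368100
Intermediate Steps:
S = -12
Z(A) = -8 + (-12 + A)*(7 + A) (Z(A) = -8 + (A - 12)*(7 + A) = -8 + (-12 + A)*(7 + A))
(1066 + Z(36))² = (1066 + (-92 + 36² - 5*36))² = (1066 + (-92 + 1296 - 180))² = (1066 + 1024)² = 2090² = 4368100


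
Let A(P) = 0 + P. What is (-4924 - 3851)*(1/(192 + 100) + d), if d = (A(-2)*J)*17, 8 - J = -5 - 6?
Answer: 1655237025/292 ≈ 5.6686e+6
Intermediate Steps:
J = 19 (J = 8 - (-5 - 6) = 8 - 1*(-11) = 8 + 11 = 19)
A(P) = P
d = -646 (d = -2*19*17 = -38*17 = -646)
(-4924 - 3851)*(1/(192 + 100) + d) = (-4924 - 3851)*(1/(192 + 100) - 646) = -8775*(1/292 - 646) = -8775*(-188631/292) = 1655237025/292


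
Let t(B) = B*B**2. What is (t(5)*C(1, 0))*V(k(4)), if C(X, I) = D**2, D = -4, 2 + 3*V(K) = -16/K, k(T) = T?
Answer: -4000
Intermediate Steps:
V(K) = -2/3 - 16/(3*K) (V(K) = -2/3 + (-16/K)/3 = -2/3 - 16/(3*K))
t(B) = B**3
C(X, I) = 16 (C(X, I) = (-4)**2 = 16)
(t(5)*C(1, 0))*V(k(4)) = (5**3*16)*((2/3)*(-8 - 1*4)/4) = (125*16)*((2/3)*(1/4)*(-8 - 4)) = 2000*((2/3)*(1/4)*(-12)) = 2000*(-2) = -4000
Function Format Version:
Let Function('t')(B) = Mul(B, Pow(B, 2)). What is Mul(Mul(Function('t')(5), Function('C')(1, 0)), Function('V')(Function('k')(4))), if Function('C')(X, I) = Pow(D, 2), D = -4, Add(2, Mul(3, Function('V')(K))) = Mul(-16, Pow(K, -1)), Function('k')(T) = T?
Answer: -4000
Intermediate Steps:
Function('V')(K) = Add(Rational(-2, 3), Mul(Rational(-16, 3), Pow(K, -1))) (Function('V')(K) = Add(Rational(-2, 3), Mul(Rational(1, 3), Mul(-16, Pow(K, -1)))) = Add(Rational(-2, 3), Mul(Rational(-16, 3), Pow(K, -1))))
Function('t')(B) = Pow(B, 3)
Function('C')(X, I) = 16 (Function('C')(X, I) = Pow(-4, 2) = 16)
Mul(Mul(Function('t')(5), Function('C')(1, 0)), Function('V')(Function('k')(4))) = Mul(Mul(Pow(5, 3), 16), Mul(Rational(2, 3), Pow(4, -1), Add(-8, Mul(-1, 4)))) = Mul(Mul(125, 16), Mul(Rational(2, 3), Rational(1, 4), Add(-8, -4))) = Mul(2000, Mul(Rational(2, 3), Rational(1, 4), -12)) = Mul(2000, -2) = -4000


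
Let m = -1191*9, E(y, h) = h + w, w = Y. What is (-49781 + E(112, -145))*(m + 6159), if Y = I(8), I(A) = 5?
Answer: 227639760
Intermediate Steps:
Y = 5
w = 5
E(y, h) = 5 + h (E(y, h) = h + 5 = 5 + h)
m = -10719
(-49781 + E(112, -145))*(m + 6159) = (-49781 + (5 - 145))*(-10719 + 6159) = (-49781 - 140)*(-4560) = -49921*(-4560) = 227639760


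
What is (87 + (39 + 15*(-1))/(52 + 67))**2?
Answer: 107682129/14161 ≈ 7604.1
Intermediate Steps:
(87 + (39 + 15*(-1))/(52 + 67))**2 = (87 + (39 - 15)/119)**2 = (87 + 24*(1/119))**2 = (87 + 24/119)**2 = (10377/119)**2 = 107682129/14161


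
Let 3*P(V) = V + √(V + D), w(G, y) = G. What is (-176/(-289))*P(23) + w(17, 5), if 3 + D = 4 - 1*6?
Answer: 18787/867 + 176*√2/289 ≈ 22.530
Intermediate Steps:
D = -5 (D = -3 + (4 - 1*6) = -3 + (4 - 6) = -3 - 2 = -5)
P(V) = V/3 + √(-5 + V)/3 (P(V) = (V + √(V - 5))/3 = (V + √(-5 + V))/3 = V/3 + √(-5 + V)/3)
(-176/(-289))*P(23) + w(17, 5) = (-176/(-289))*((⅓)*23 + √(-5 + 23)/3) + 17 = (-176*(-1/289))*(23/3 + √18/3) + 17 = 176*(23/3 + (3*√2)/3)/289 + 17 = 176*(23/3 + √2)/289 + 17 = (4048/867 + 176*√2/289) + 17 = 18787/867 + 176*√2/289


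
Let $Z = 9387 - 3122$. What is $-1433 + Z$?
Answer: $4832$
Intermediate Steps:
$Z = 6265$
$-1433 + Z = -1433 + 6265 = 4832$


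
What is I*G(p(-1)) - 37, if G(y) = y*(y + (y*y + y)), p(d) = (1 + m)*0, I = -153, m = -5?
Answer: -37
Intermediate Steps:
p(d) = 0 (p(d) = (1 - 5)*0 = -4*0 = 0)
G(y) = y*(y**2 + 2*y) (G(y) = y*(y + (y**2 + y)) = y*(y + (y + y**2)) = y*(y**2 + 2*y))
I*G(p(-1)) - 37 = -153*0**2*(2 + 0) - 37 = -0*2 - 37 = -153*0 - 37 = 0 - 37 = -37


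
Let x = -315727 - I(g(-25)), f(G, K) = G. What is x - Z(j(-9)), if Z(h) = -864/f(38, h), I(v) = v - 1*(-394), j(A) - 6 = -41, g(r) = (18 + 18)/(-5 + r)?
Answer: -30029221/95 ≈ -3.1610e+5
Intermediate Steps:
g(r) = 36/(-5 + r)
j(A) = -35 (j(A) = 6 - 41 = -35)
I(v) = 394 + v (I(v) = v + 394 = 394 + v)
x = -1580599/5 (x = -315727 - (394 + 36/(-5 - 25)) = -315727 - (394 + 36/(-30)) = -315727 - (394 + 36*(-1/30)) = -315727 - (394 - 6/5) = -315727 - 1*1964/5 = -315727 - 1964/5 = -1580599/5 ≈ -3.1612e+5)
Z(h) = -432/19 (Z(h) = -864/38 = -864*1/38 = -432/19)
x - Z(j(-9)) = -1580599/5 - 1*(-432/19) = -1580599/5 + 432/19 = -30029221/95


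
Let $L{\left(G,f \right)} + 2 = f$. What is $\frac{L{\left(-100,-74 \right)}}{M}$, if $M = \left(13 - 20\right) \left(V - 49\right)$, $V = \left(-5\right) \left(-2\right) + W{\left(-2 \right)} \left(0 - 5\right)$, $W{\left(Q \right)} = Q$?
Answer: $- \frac{76}{203} \approx -0.37438$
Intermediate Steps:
$L{\left(G,f \right)} = -2 + f$
$V = 20$ ($V = \left(-5\right) \left(-2\right) - 2 \left(0 - 5\right) = 10 - -10 = 10 + 10 = 20$)
$M = 203$ ($M = \left(13 - 20\right) \left(20 - 49\right) = \left(-7\right) \left(-29\right) = 203$)
$\frac{L{\left(-100,-74 \right)}}{M} = \frac{-2 - 74}{203} = \left(-76\right) \frac{1}{203} = - \frac{76}{203}$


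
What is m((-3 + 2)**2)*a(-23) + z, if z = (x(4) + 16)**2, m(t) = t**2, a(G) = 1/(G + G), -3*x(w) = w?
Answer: 89047/414 ≈ 215.09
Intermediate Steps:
x(w) = -w/3
a(G) = 1/(2*G)
z = 1936/9 (z = (-1/3*4 + 16)**2 = (-4/3 + 16)**2 = (44/3)**2 = 1936/9 ≈ 215.11)
m((-3 + 2)**2)*a(-23) + z = ((-3 + 2)**2)**2*((1/2)/(-23)) + 1936/9 = ((-1)**2)**2*((1/2)*(-1/23)) + 1936/9 = 1**2*(-1/46) + 1936/9 = 1*(-1/46) + 1936/9 = -1/46 + 1936/9 = 89047/414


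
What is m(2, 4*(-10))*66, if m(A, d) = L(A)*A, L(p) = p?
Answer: 264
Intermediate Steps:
m(A, d) = A² (m(A, d) = A*A = A²)
m(2, 4*(-10))*66 = 2²*66 = 4*66 = 264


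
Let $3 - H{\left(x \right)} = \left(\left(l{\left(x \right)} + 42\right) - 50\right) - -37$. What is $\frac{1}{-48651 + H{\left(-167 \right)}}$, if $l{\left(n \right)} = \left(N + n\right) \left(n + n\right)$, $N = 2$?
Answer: $- \frac{1}{103787} \approx -9.6351 \cdot 10^{-6}$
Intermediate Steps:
$l{\left(n \right)} = 2 n \left(2 + n\right)$ ($l{\left(n \right)} = \left(2 + n\right) \left(n + n\right) = \left(2 + n\right) 2 n = 2 n \left(2 + n\right)$)
$H{\left(x \right)} = -26 - 2 x \left(2 + x\right)$ ($H{\left(x \right)} = 3 - \left(\left(\left(2 x \left(2 + x\right) + 42\right) - 50\right) - -37\right) = 3 - \left(\left(\left(42 + 2 x \left(2 + x\right)\right) - 50\right) + 37\right) = 3 - \left(\left(-8 + 2 x \left(2 + x\right)\right) + 37\right) = 3 - \left(29 + 2 x \left(2 + x\right)\right) = -26 - 2 x \left(2 + x\right)$)
$\frac{1}{-48651 + H{\left(-167 \right)}} = \frac{1}{-48651 - \left(26 - 334 \left(2 - 167\right)\right)} = \frac{1}{-48651 - \left(26 - -55110\right)} = \frac{1}{-48651 - 55136} = \frac{1}{-103787} = - \frac{1}{103787}$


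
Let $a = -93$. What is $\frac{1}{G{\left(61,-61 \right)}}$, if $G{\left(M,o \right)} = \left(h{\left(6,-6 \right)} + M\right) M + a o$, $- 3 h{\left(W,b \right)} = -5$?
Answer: $\frac{3}{28487} \approx 0.00010531$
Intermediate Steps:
$h{\left(W,b \right)} = \frac{5}{3}$ ($h{\left(W,b \right)} = \left(- \frac{1}{3}\right) \left(-5\right) = \frac{5}{3}$)
$G{\left(M,o \right)} = - 93 o + M \left(\frac{5}{3} + M\right)$ ($G{\left(M,o \right)} = \left(\frac{5}{3} + M\right) M - 93 o = M \left(\frac{5}{3} + M\right) - 93 o = - 93 o + M \left(\frac{5}{3} + M\right)$)
$\frac{1}{G{\left(61,-61 \right)}} = \frac{1}{61^{2} - -5673 + \frac{5}{3} \cdot 61} = \frac{1}{3721 + 5673 + \frac{305}{3}} = \frac{1}{\frac{28487}{3}} = \frac{3}{28487}$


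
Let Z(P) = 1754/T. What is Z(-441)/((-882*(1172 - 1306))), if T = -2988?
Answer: -877/176572872 ≈ -4.9668e-6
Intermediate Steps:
Z(P) = -877/1494 (Z(P) = 1754/(-2988) = 1754*(-1/2988) = -877/1494)
Z(-441)/((-882*(1172 - 1306))) = -877*(-1/(882*(1172 - 1306)))/1494 = -877/(1494*((-882*(-134)))) = -877/1494/118188 = -877/1494*1/118188 = -877/176572872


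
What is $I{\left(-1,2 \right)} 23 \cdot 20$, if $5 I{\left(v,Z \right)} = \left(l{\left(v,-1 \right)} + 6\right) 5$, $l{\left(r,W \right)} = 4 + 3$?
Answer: $5980$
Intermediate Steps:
$l{\left(r,W \right)} = 7$
$I{\left(v,Z \right)} = 13$ ($I{\left(v,Z \right)} = \frac{\left(7 + 6\right) 5}{5} = \frac{13 \cdot 5}{5} = \frac{1}{5} \cdot 65 = 13$)
$I{\left(-1,2 \right)} 23 \cdot 20 = 13 \cdot 23 \cdot 20 = 299 \cdot 20 = 5980$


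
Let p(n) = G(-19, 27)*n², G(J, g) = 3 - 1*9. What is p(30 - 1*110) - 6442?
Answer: -44842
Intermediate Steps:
G(J, g) = -6 (G(J, g) = 3 - 9 = -6)
p(n) = -6*n²
p(30 - 1*110) - 6442 = -6*(30 - 1*110)² - 6442 = -6*(30 - 110)² - 1*6442 = -6*(-80)² - 6442 = -6*6400 - 6442 = -38400 - 6442 = -44842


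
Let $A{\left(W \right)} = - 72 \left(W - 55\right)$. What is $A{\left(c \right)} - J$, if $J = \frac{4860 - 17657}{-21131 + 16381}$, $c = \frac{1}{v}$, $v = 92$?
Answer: $\frac{432250169}{109250} \approx 3956.5$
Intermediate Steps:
$c = \frac{1}{92} \approx 0.01087$
$A{\left(W \right)} = 3960 - 72 W$ ($A{\left(W \right)} = - 72 \left(-55 + W\right) = 3960 - 72 W$)
$J = \frac{12797}{4750}$ ($J = - \frac{12797}{-4750} = \left(-12797\right) \left(- \frac{1}{4750}\right) = \frac{12797}{4750} \approx 2.6941$)
$A{\left(c \right)} - J = \left(3960 - \frac{18}{23}\right) - \frac{12797}{4750} = \frac{91062}{23} - \frac{12797}{4750} = \frac{432250169}{109250}$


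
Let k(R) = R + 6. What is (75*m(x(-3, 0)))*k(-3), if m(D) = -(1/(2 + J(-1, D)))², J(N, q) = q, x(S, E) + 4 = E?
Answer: -225/4 ≈ -56.250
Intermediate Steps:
x(S, E) = -4 + E
k(R) = 6 + R
m(D) = -1/(2 + D)² (m(D) = -(1/(2 + D))² = -1/(2 + D)²)
(75*m(x(-3, 0)))*k(-3) = (75*(-1/(2 + (-4 + 0))²))*(6 - 3) = (75*(-1/(2 - 4)²))*3 = (75*(-1/(-2)²))*3 = (75*(-1*¼))*3 = (75*(-¼))*3 = -75/4*3 = -225/4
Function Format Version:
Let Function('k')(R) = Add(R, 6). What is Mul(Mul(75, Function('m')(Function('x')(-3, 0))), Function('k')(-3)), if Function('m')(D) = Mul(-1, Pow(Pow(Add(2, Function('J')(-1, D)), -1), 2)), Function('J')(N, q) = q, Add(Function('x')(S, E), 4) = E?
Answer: Rational(-225, 4) ≈ -56.250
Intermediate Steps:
Function('x')(S, E) = Add(-4, E)
Function('k')(R) = Add(6, R)
Function('m')(D) = Mul(-1, Pow(Add(2, D), -2)) (Function('m')(D) = Mul(-1, Pow(Pow(Add(2, D), -1), 2)) = Mul(-1, Pow(Add(2, D), -2)))
Mul(Mul(75, Function('m')(Function('x')(-3, 0))), Function('k')(-3)) = Mul(Mul(75, Mul(-1, Pow(Add(2, Add(-4, 0)), -2))), Add(6, -3)) = Mul(Mul(75, Mul(-1, Pow(Add(2, -4), -2))), 3) = Mul(Mul(75, Mul(-1, Pow(-2, -2))), 3) = Mul(Mul(75, Mul(-1, Rational(1, 4))), 3) = Mul(Mul(75, Rational(-1, 4)), 3) = Mul(Rational(-75, 4), 3) = Rational(-225, 4)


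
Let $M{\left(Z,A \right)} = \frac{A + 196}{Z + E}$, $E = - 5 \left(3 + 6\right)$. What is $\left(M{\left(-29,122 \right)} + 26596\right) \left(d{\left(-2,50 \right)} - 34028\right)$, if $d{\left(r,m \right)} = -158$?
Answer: $- \frac{33635366098}{37} \approx -9.0906 \cdot 10^{8}$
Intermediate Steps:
$E = -45$ ($E = \left(-5\right) 9 = -45$)
$M{\left(Z,A \right)} = \frac{196 + A}{-45 + Z}$ ($M{\left(Z,A \right)} = \frac{A + 196}{Z - 45} = \frac{196 + A}{-45 + Z}$)
$\left(M{\left(-29,122 \right)} + 26596\right) \left(d{\left(-2,50 \right)} - 34028\right) = \left(\frac{196 + 122}{-45 - 29} + 26596\right) \left(-158 - 34028\right) = \left(\frac{1}{-74} \cdot 318 + 26596\right) \left(-34186\right) = \left(\left(- \frac{1}{74}\right) 318 + 26596\right) \left(-34186\right) = \left(- \frac{159}{37} + 26596\right) \left(-34186\right) = \frac{983893}{37} \left(-34186\right) = - \frac{33635366098}{37}$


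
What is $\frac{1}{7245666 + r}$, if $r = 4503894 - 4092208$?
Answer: $\frac{1}{7657352} \approx 1.3059 \cdot 10^{-7}$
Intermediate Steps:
$r = 411686$ ($r = 4503894 - 4092208 = 411686$)
$\frac{1}{7245666 + r} = \frac{1}{7245666 + 411686} = \frac{1}{7657352}$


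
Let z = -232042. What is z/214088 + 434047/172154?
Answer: 13244323917/9214026388 ≈ 1.4374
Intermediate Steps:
z/214088 + 434047/172154 = -232042/214088 + 434047/172154 = -232042*1/214088 + 434047*(1/172154) = -116021/107044 + 434047/172154 = 13244323917/9214026388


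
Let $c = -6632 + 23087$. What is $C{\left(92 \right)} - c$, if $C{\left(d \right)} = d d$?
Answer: $-7991$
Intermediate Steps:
$c = 16455$
$C{\left(d \right)} = d^{2}$
$C{\left(92 \right)} - c = 92^{2} - 16455 = 8464 - 16455 = -7991$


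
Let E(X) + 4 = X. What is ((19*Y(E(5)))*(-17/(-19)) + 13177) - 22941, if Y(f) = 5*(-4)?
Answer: -10104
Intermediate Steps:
E(X) = -4 + X
Y(f) = -20
((19*Y(E(5)))*(-17/(-19)) + 13177) - 22941 = ((19*(-20))*(-17/(-19)) + 13177) - 22941 = (-(-6460)*(-1)/19 + 13177) - 22941 = (-380*17/19 + 13177) - 22941 = (-340 + 13177) - 22941 = 12837 - 22941 = -10104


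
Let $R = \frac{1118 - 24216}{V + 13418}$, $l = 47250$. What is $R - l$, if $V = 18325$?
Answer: $- \frac{1499879848}{31743} \approx -47251.0$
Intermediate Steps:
$R = - \frac{23098}{31743}$ ($R = \frac{1118 - 24216}{18325 + 13418} = - \frac{23098}{31743} \approx -0.72766$)
$R - l = - \frac{23098}{31743} - 47250 = - \frac{1499879848}{31743}$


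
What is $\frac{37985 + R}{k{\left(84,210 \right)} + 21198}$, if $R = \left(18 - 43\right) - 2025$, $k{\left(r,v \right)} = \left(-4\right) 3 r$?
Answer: $\frac{7187}{4038} \approx 1.7798$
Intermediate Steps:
$k{\left(r,v \right)} = - 12 r$
$R = -2050$ ($R = -25 - 2025 = -2050$)
$\frac{37985 + R}{k{\left(84,210 \right)} + 21198} = \frac{37985 - 2050}{\left(-12\right) 84 + 21198} = \frac{35935}{-1008 + 21198} = \frac{35935}{20190} = 35935 \cdot \frac{1}{20190} = \frac{7187}{4038}$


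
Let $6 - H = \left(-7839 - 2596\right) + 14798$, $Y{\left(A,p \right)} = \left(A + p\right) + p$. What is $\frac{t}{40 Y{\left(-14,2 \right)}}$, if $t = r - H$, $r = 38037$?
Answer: $- \frac{21197}{200} \approx -105.98$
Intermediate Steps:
$Y{\left(A,p \right)} = A + 2 p$
$H = -4357$ ($H = 6 - \left(\left(-7839 - 2596\right) + 14798\right) = 6 - \left(-10435 + 14798\right) = 6 - 4363 = -4357$)
$t = 42394$ ($t = 38037 - -4357 = 38037 + 4357 = 42394$)
$\frac{t}{40 Y{\left(-14,2 \right)}} = \frac{42394}{40 \left(-14 + 2 \cdot 2\right)} = \frac{42394}{40 \left(-14 + 4\right)} = \frac{42394}{40 \left(-10\right)} = \frac{42394}{-400} = 42394 \left(- \frac{1}{400}\right) = - \frac{21197}{200}$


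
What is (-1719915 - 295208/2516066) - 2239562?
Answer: -4981152876345/1258033 ≈ -3.9595e+6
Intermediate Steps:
(-1719915 - 295208/2516066) - 2239562 = (-1719915 - 295208*1/2516066) - 2239562 = (-1719915 - 147604/1258033) - 2239562 = -2163709974799/1258033 - 2239562 = -4981152876345/1258033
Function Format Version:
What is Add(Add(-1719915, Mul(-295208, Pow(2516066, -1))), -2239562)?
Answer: Rational(-4981152876345, 1258033) ≈ -3.9595e+6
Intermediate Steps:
Add(Add(-1719915, Mul(-295208, Pow(2516066, -1))), -2239562) = Add(Add(-1719915, Mul(-295208, Rational(1, 2516066))), -2239562) = Add(Add(-1719915, Rational(-147604, 1258033)), -2239562) = Add(Rational(-2163709974799, 1258033), -2239562) = Rational(-4981152876345, 1258033)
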